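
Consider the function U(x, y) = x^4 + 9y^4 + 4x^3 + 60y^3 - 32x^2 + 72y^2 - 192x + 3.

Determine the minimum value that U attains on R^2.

U(x,y) separates as P(x) + Q(y) + 3, so its minimum is min P + min Q + 3.
P'(x) = 4(x - 4)(x + 3)(x + 4) vanishes at x ∈ {-4, -3, 4}; Q'(y) = 36y(y + 1)(y + 4) vanishes at y ∈ {-4, -1, 0}.
Local minima of P (where P''>0): P(-4)=256, P(4)=-768. Local minima of Q: Q(-4)=-384, Q(0)=0.
So the global minimum of U is P(4) + Q(-4) + 3 = -768 − 384 + 3 = -1149, attained at (4, -4).

-1149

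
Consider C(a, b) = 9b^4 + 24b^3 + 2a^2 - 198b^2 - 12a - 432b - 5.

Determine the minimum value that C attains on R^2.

C(a,b) separates as P(a) + Q(b) − 5, so its minimum is min P + min Q − 5.
P'(a) = 4a - 12 vanishes at a ∈ {3}; Q'(b) = 36(b - 3)(b + 1)(b + 4) vanishes at b ∈ {-4, -1, 3}.
Local minima of P (where P''>0): P(3)=-18. Local minima of Q: Q(-4)=-672, Q(3)=-1701.
So the global minimum of C is P(3) + Q(3) − 5 = -18 − 1701 − 5 = -1724, attained at (3, 3).

-1724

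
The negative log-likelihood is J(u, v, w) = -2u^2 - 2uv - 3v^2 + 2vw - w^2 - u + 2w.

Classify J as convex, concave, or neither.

J is quadratic, so its Hessian is the constant matrix H = [[-4, -2, 0], [-2, -6, 2], [0, 2, -2]].
Leading principal minors: -4, 20, -24.
Signs alternate −, +, − ⇒ H ≺ 0 ⇒ concave.

concave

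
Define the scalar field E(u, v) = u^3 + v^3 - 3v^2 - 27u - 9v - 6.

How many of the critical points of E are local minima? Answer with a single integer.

E separates as a function of u plus a function of v, so ∇E=0 decouples.
∂E/∂u = 3(u - 3)(u + 3) = 0 at u ∈ {-3, 3}; ∂E/∂v = 3(v - 3)(v + 1) = 0 at v ∈ {-1, 3}.
The Hessian is diagonal: diag(E_uu, E_vv). Second derivatives: E_uu(-3)=-18, E_uu(3)=18; E_vv(-1)=-12, E_vv(3)=12.
Local minima occur where both diagonal entries positive: (3, 3). Count: 1.

1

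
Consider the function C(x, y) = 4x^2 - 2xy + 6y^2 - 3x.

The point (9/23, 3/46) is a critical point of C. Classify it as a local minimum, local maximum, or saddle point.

The Hessian of C is constant: H = [[8, -2], [-2, 12]].
det(H) = 8·12 − (-2)² = 92.
det(H) > 0 and tr(H) = 20 > 0, so H is positive definite and the point is a local minimum.

local minimum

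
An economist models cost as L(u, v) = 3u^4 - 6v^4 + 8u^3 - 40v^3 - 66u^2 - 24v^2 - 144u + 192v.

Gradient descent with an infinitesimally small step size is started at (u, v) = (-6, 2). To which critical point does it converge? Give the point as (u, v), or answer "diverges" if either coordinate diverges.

L is separable, so gradient descent decouples: u follows -∂L/∂u, v follows -∂L/∂v.
∂L/∂u = 12(u - 3)(u + 1)(u + 4); at u=-6 this is -1080, so u increases.
∂L/∂v = -24(v - 1)(v + 2)(v + 4); at v=2 this is -576, so v increases.
The v-coordinate has no critical point in that direction and runs off to infinity.

diverges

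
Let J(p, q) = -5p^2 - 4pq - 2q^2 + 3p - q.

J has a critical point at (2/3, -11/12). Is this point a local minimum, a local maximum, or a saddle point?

local maximum

The Hessian of J is constant: H = [[-10, -4], [-4, -4]].
det(H) = (-10)·(-4) − (-4)² = 24.
det(H) > 0 and tr(H) = -14 < 0, so H is negative definite and the point is a local maximum.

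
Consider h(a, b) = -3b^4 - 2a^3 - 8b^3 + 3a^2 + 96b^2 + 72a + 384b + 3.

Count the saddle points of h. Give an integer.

h separates as a function of a plus a function of b, so ∇h=0 decouples.
∂h/∂a = -6(a - 4)(a + 3) = 0 at a ∈ {-3, 4}; ∂h/∂b = -12(b - 4)(b + 2)(b + 4) = 0 at b ∈ {-4, -2, 4}.
The Hessian is diagonal: diag(h_aa, h_bb). Second derivatives: h_aa(-3)=42, h_aa(4)=-42; h_bb(-4)=-192, h_bb(-2)=144, h_bb(4)=-576.
Saddle points occur where the two diagonal entries have opposite signs: (-3, -4), (-3, 4), (4, -2). Count: 3.

3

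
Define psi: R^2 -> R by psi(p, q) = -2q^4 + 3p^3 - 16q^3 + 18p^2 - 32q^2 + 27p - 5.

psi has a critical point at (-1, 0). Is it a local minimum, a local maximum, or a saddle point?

saddle point

The mixed partial ∂²psi/∂p∂q is 0, so the Hessian at any point is diag(psi_pp, psi_qq) = diag(18(p + 2), -8(3q^2 + 12q + 8)).
At (-1, 0): H = diag(18, -64).
The eigenvalues have opposite signs, so H is indefinite: a saddle point.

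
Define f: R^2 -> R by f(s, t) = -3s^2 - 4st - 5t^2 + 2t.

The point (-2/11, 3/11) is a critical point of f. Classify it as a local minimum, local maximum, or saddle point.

local maximum

The Hessian of f is constant: H = [[-6, -4], [-4, -10]].
det(H) = (-6)·(-10) − (-4)² = 44.
det(H) > 0 and tr(H) = -16 < 0, so H is negative definite and the point is a local maximum.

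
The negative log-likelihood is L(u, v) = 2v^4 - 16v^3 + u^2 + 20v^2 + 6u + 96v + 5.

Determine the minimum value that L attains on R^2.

-62

L(u,v) separates as P(u) + Q(v) + 5, so its minimum is min P + min Q + 5.
P'(u) = 2u + 6 vanishes at u ∈ {-3}; Q'(v) = 8(v - 4)(v - 3)(v + 1) vanishes at v ∈ {-1, 3, 4}.
Local minima of P (where P''>0): P(-3)=-9. Local minima of Q: Q(-1)=-58, Q(4)=192.
So the global minimum of L is P(-3) + Q(-1) + 5 = -9 − 58 + 5 = -62, attained at (-3, -1).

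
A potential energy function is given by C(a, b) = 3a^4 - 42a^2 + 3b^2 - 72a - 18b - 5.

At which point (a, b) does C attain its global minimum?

(3, 3)

C(a,b) separates as P(a) + Q(b) − 5, so its minimum is min P + min Q − 5.
P'(a) = 12(a - 3)(a + 1)(a + 2) vanishes at a ∈ {-2, -1, 3}; Q'(b) = 6b - 18 vanishes at b ∈ {3}.
Local minima of P (where P''>0): P(-2)=24, P(3)=-351. Local minima of Q: Q(3)=-27.
So the global minimum of C is P(3) + Q(3) − 5 = -351 − 27 − 5 = -383, attained at (3, 3).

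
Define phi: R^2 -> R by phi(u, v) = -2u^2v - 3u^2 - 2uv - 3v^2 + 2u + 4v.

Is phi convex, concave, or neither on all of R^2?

neither

The term -2u^2v is cubic, so the Hessian is not constant.
∂²phi/∂u² = -4v - 6, which takes both signs as v varies (negative for sufficiently large v). A diagonal entry of the Hessian changing sign means the Hessian is neither positive- nor negative-semidefinite on all of R^2.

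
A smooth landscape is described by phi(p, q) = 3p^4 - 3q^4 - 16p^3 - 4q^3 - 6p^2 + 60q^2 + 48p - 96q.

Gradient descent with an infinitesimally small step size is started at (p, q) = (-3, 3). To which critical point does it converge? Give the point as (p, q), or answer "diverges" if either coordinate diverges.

diverges

phi is separable, so gradient descent decouples: p follows -∂phi/∂p, q follows -∂phi/∂q.
∂phi/∂p = 12(p - 4)(p - 1)(p + 1); at p=-3 this is -672, so p increases.
∂phi/∂q = -12(q - 2)(q - 1)(q + 4); at q=3 this is -168, so q increases.
The q-coordinate has no critical point in that direction and runs off to infinity.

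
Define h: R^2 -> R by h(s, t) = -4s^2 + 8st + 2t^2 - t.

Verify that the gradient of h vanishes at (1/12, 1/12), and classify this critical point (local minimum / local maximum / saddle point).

∇h = (-8s + 8t, 8s + 4t - 1); substituting (1/12, 1/12) gives ∇h = (0, 0), so (1/12, 1/12) is indeed a critical point.
The Hessian of h is constant: H = [[-8, 8], [8, 4]].
det(H) = (-8)·4 − 8² = -96.
Since det(H) < 0, H is indefinite and the critical point is a saddle point.

saddle point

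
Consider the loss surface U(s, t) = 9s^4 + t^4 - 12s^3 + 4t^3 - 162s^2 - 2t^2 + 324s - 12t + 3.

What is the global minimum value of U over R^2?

-1383

U(s,t) separates as P(s) + Q(t) + 3, so its minimum is min P + min Q + 3.
P'(s) = 36(s - 3)(s - 1)(s + 3) vanishes at s ∈ {-3, 1, 3}; Q'(t) = 4(t - 1)(t + 1)(t + 3) vanishes at t ∈ {-3, -1, 1}.
Local minima of P (where P''>0): P(-3)=-1377, P(3)=-81. Local minima of Q: Q(-3)=-9, Q(1)=-9.
So the global minimum of U is P(-3) + Q(-3) + 3 = -1377 − 9 + 3 = -1383, attained at (-3, -3).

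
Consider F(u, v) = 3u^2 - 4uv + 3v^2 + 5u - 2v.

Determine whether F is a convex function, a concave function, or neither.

convex

F is quadratic, so its Hessian is the constant matrix H = [[6, -4], [-4, 6]].
det(H) = 20, tr(H) = 12.
det(H) > 0 and tr(H) > 0, so H is positive definite everywhere: convex.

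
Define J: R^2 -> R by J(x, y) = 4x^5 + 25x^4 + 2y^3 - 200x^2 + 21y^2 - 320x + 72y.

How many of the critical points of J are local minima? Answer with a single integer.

J separates as a function of x plus a function of y, so ∇J=0 decouples.
∂J/∂x = 20(x - 2)(x + 1)(x + 2)(x + 4) = 0 at x ∈ {-4, -2, -1, 2}; ∂J/∂y = 6(y + 3)(y + 4) = 0 at y ∈ {-4, -3}.
The Hessian is diagonal: diag(J_xx, J_yy). Second derivatives: J_xx(-4)=-720, J_xx(-2)=160, J_xx(-1)=-180, J_xx(2)=1440; J_yy(-4)=-6, J_yy(-3)=6.
Local minima occur where both diagonal entries positive: (-2, -3), (2, -3). Count: 2.

2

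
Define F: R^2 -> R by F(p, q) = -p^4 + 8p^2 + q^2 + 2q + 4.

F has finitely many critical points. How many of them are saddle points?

F separates as a function of p plus a function of q, so ∇F=0 decouples.
∂F/∂p = -4p(p - 2)(p + 2) = 0 at p ∈ {-2, 0, 2}; ∂F/∂q = 2(q + 1) = 0 at q ∈ {-1}.
The Hessian is diagonal: diag(F_pp, F_qq). Second derivatives: F_pp(-2)=-32, F_pp(0)=16, F_pp(2)=-32; F_qq(-1)=2.
Saddle points occur where the two diagonal entries have opposite signs: (-2, -1), (2, -1). Count: 2.

2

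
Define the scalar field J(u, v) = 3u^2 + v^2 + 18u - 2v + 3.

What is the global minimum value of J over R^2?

J(u,v) separates as P(u) + Q(v) + 3, so its minimum is min P + min Q + 3.
P'(u) = 6u + 18 vanishes at u ∈ {-3}; Q'(v) = 2v - 2 vanishes at v ∈ {1}.
Local minima of P (where P''>0): P(-3)=-27. Local minima of Q: Q(1)=-1.
So the global minimum of J is P(-3) + Q(1) + 3 = -27 − 1 + 3 = -25, attained at (-3, 1).

-25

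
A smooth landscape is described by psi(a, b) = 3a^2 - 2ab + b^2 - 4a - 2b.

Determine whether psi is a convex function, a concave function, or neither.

psi is quadratic, so its Hessian is the constant matrix H = [[6, -2], [-2, 2]].
det(H) = 8, tr(H) = 8.
det(H) > 0 and tr(H) > 0, so H is positive definite everywhere: convex.

convex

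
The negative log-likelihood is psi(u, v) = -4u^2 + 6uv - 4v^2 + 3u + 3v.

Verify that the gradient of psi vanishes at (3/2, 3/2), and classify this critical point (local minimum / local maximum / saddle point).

∇psi = (-8u + 6v + 3, 6u - 8v + 3); substituting (3/2, 3/2) gives ∇psi = (0, 0), so (3/2, 3/2) is indeed a critical point.
The Hessian of psi is constant: H = [[-8, 6], [6, -8]].
det(H) = (-8)·(-8) − 6² = 28.
det(H) > 0 and tr(H) = -16 < 0, so H is negative definite and the point is a local maximum.

local maximum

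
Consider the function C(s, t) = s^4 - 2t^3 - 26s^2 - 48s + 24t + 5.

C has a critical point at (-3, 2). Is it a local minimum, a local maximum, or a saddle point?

The mixed partial ∂²C/∂s∂t is 0, so the Hessian at any point is diag(C_ss, C_tt) = diag(4(3s^2 - 13), -12t).
At (-3, 2): H = diag(56, -24).
The eigenvalues have opposite signs, so H is indefinite: a saddle point.

saddle point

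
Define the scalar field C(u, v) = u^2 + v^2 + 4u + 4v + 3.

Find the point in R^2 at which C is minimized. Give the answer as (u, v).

C(u,v) separates as P(u) + Q(v) + 3, so its minimum is min P + min Q + 3.
P'(u) = 2u + 4 vanishes at u ∈ {-2}; Q'(v) = 2v + 4 vanishes at v ∈ {-2}.
Local minima of P (where P''>0): P(-2)=-4. Local minima of Q: Q(-2)=-4.
So the global minimum of C is P(-2) + Q(-2) + 3 = -4 − 4 + 3 = -5, attained at (-2, -2).

(-2, -2)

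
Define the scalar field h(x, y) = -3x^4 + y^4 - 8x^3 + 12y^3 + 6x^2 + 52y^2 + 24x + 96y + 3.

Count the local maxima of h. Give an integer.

h separates as a function of x plus a function of y, so ∇h=0 decouples.
∂h/∂x = -12(x - 1)(x + 1)(x + 2) = 0 at x ∈ {-2, -1, 1}; ∂h/∂y = 4(y + 2)(y + 3)(y + 4) = 0 at y ∈ {-4, -3, -2}.
The Hessian is diagonal: diag(h_xx, h_yy). Second derivatives: h_xx(-2)=-36, h_xx(-1)=24, h_xx(1)=-72; h_yy(-4)=8, h_yy(-3)=-4, h_yy(-2)=8.
Local maxima occur where both diagonal entries negative: (-2, -3), (1, -3). Count: 2.

2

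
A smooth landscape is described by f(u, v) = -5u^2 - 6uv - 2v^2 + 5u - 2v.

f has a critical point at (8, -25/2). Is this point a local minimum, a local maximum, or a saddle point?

The Hessian of f is constant: H = [[-10, -6], [-6, -4]].
det(H) = (-10)·(-4) − (-6)² = 4.
det(H) > 0 and tr(H) = -14 < 0, so H is negative definite and the point is a local maximum.

local maximum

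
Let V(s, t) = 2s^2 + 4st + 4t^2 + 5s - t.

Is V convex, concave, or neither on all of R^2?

V is quadratic, so its Hessian is the constant matrix H = [[4, 4], [4, 8]].
det(H) = 16, tr(H) = 12.
det(H) > 0 and tr(H) > 0, so H is positive definite everywhere: convex.

convex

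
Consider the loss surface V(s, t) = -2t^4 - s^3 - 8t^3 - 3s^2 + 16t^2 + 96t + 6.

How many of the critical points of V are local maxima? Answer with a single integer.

V separates as a function of s plus a function of t, so ∇V=0 decouples.
∂V/∂s = -3s(s + 2) = 0 at s ∈ {-2, 0}; ∂V/∂t = -8(t - 2)(t + 2)(t + 3) = 0 at t ∈ {-3, -2, 2}.
The Hessian is diagonal: diag(V_ss, V_tt). Second derivatives: V_ss(-2)=6, V_ss(0)=-6; V_tt(-3)=-40, V_tt(-2)=32, V_tt(2)=-160.
Local maxima occur where both diagonal entries negative: (0, -3), (0, 2). Count: 2.

2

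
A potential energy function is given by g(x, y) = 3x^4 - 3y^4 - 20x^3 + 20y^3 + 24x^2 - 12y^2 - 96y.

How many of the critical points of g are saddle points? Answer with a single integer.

5

g separates as a function of x plus a function of y, so ∇g=0 decouples.
∂g/∂x = 12x(x - 4)(x - 1) = 0 at x ∈ {0, 1, 4}; ∂g/∂y = -12(y - 4)(y - 2)(y + 1) = 0 at y ∈ {-1, 2, 4}.
The Hessian is diagonal: diag(g_xx, g_yy). Second derivatives: g_xx(0)=48, g_xx(1)=-36, g_xx(4)=144; g_yy(-1)=-180, g_yy(2)=72, g_yy(4)=-120.
Saddle points occur where the two diagonal entries have opposite signs: (0, -1), (0, 4), (1, 2), (4, -1), (4, 4). Count: 5.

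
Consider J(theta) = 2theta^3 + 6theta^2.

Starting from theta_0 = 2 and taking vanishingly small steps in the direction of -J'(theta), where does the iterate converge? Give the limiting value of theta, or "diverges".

0

J'(theta) = 6theta(theta + 2), so J'(2) = 48.
Gradient descent moves in the -J' direction, i.e. theta is decreasing.
The nearest critical point in that direction is theta = 0, where J'' = 12 > 0 (a local minimum). The iterate converges there.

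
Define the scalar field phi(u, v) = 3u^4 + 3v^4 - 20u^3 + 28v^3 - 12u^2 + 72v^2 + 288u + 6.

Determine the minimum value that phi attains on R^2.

-410

phi(u,v) separates as P(u) + Q(v) + 6, so its minimum is min P + min Q + 6.
P'(u) = 12(u - 4)(u - 3)(u + 2) vanishes at u ∈ {-2, 3, 4}; Q'(v) = 12v(v + 3)(v + 4) vanishes at v ∈ {-4, -3, 0}.
Local minima of P (where P''>0): P(-2)=-416, P(4)=448. Local minima of Q: Q(-4)=128, Q(0)=0.
So the global minimum of phi is P(-2) + Q(0) + 6 = -416 + 0 + 6 = -410, attained at (-2, 0).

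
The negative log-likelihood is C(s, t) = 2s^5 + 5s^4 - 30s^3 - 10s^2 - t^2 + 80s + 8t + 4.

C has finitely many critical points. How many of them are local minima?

C separates as a function of s plus a function of t, so ∇C=0 decouples.
∂C/∂s = 10(s - 2)(s - 1)(s + 1)(s + 4) = 0 at s ∈ {-4, -1, 1, 2}; ∂C/∂t = -2(t - 4) = 0 at t ∈ {4}.
The Hessian is diagonal: diag(C_ss, C_tt). Second derivatives: C_ss(-4)=-900, C_ss(-1)=180, C_ss(1)=-100, C_ss(2)=180; C_tt(4)=-2.
Local minima occur where both diagonal entries positive: none. Count: 0.

0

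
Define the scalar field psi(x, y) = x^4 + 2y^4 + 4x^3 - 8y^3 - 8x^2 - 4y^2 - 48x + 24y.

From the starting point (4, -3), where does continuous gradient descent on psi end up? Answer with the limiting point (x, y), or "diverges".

psi is separable, so gradient descent decouples: x follows -∂psi/∂x, y follows -∂psi/∂y.
∂psi/∂x = 4(x - 2)(x + 2)(x + 3); at x=4 this is 336, so x decreases.
∂psi/∂y = 8(y - 3)(y - 1)(y + 1); at y=-3 this is -384, so y increases.
x converges to its nearest critical value 2 (a local min of the x-part); y converges to -1. The iterate converges to (2, -1).

(2, -1)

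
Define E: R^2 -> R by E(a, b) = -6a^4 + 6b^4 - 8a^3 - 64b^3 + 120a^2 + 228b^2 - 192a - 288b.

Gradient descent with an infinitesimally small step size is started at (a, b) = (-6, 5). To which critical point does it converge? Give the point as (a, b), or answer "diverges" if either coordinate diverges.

E is separable, so gradient descent decouples: a follows -∂E/∂a, b follows -∂E/∂b.
∂E/∂a = -24(a - 2)(a - 1)(a + 4); at a=-6 this is 2688, so a decreases.
∂E/∂b = 24(b - 4)(b - 3)(b - 1); at b=5 this is 192, so b decreases.
The a-coordinate has no critical point in that direction and runs off to infinity.

diverges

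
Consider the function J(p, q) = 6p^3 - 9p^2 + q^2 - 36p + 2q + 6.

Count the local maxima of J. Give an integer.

J separates as a function of p plus a function of q, so ∇J=0 decouples.
∂J/∂p = 18(p - 2)(p + 1) = 0 at p ∈ {-1, 2}; ∂J/∂q = 2(q + 1) = 0 at q ∈ {-1}.
The Hessian is diagonal: diag(J_pp, J_qq). Second derivatives: J_pp(-1)=-54, J_pp(2)=54; J_qq(-1)=2.
Local maxima occur where both diagonal entries negative: none. Count: 0.

0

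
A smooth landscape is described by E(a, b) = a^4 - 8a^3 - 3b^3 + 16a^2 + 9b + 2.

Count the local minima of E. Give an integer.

2

E separates as a function of a plus a function of b, so ∇E=0 decouples.
∂E/∂a = 4a(a - 4)(a - 2) = 0 at a ∈ {0, 2, 4}; ∂E/∂b = -9(b - 1)(b + 1) = 0 at b ∈ {-1, 1}.
The Hessian is diagonal: diag(E_aa, E_bb). Second derivatives: E_aa(0)=32, E_aa(2)=-16, E_aa(4)=32; E_bb(-1)=18, E_bb(1)=-18.
Local minima occur where both diagonal entries positive: (0, -1), (4, -1). Count: 2.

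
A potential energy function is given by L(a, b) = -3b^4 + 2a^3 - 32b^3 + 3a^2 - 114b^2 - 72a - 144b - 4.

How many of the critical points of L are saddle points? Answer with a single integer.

L separates as a function of a plus a function of b, so ∇L=0 decouples.
∂L/∂a = 6(a - 3)(a + 4) = 0 at a ∈ {-4, 3}; ∂L/∂b = -12(b + 1)(b + 3)(b + 4) = 0 at b ∈ {-4, -3, -1}.
The Hessian is diagonal: diag(L_aa, L_bb). Second derivatives: L_aa(-4)=-42, L_aa(3)=42; L_bb(-4)=-36, L_bb(-3)=24, L_bb(-1)=-72.
Saddle points occur where the two diagonal entries have opposite signs: (-4, -3), (3, -4), (3, -1). Count: 3.

3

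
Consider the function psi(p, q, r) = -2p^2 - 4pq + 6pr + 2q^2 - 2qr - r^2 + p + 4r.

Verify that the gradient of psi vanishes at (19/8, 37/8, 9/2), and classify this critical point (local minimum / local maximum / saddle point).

∇psi = (-4p - 4q + 6r + 1, -4p + 4q - 2r, 6p - 2q - 2r + 4); substituting (19/8, 37/8, 9/2) gives ∇psi = (0, 0, 0), so (19/8, 37/8, 9/2) is indeed a critical point.
The Hessian is constant: H = [[-4, -4, 6], [-4, 4, -2], [6, -2, -2]].
Leading principal minors: Δ₁ = -4, Δ₂ = -32, Δ₃ = 32.
The minors fit neither the all-positive nor the alternating-sign pattern, so H is indefinite: a saddle point.

saddle point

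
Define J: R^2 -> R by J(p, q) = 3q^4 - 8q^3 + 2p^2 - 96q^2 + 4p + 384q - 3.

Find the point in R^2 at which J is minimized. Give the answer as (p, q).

J(p,q) separates as A(p) + B(q) − 3, so its minimum is min A + min B − 3.
A'(p) = 4p + 4 vanishes at p ∈ {-1}; B'(q) = 12(q - 4)(q - 2)(q + 4) vanishes at q ∈ {-4, 2, 4}.
Local minima of A (where A''>0): A(-1)=-2. Local minima of B: B(-4)=-1792, B(4)=256.
So the global minimum of J is A(-1) + B(-4) − 3 = -2 − 1792 − 3 = -1797, attained at (-1, -4).

(-1, -4)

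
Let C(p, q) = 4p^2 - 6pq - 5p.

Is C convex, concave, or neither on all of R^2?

neither

C is quadratic, so its Hessian is the constant matrix H = [[8, -6], [-6, 0]].
det(H) = -36, tr(H) = 8.
det(H) < 0, so H is indefinite: neither convex nor concave.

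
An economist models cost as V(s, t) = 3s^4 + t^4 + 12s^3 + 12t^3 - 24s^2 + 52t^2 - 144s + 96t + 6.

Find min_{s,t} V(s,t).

-298

V(s,t) separates as P(s) + Q(t) + 6, so its minimum is min P + min Q + 6.
P'(s) = 12(s - 2)(s + 2)(s + 3) vanishes at s ∈ {-3, -2, 2}; Q'(t) = 4(t + 2)(t + 3)(t + 4) vanishes at t ∈ {-4, -3, -2}.
Local minima of P (where P''>0): P(-3)=135, P(2)=-240. Local minima of Q: Q(-4)=-64, Q(-2)=-64.
So the global minimum of V is P(2) + Q(-4) + 6 = -240 − 64 + 6 = -298, attained at (2, -4).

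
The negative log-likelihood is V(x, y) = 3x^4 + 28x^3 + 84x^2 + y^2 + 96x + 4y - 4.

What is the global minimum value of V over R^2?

-72

V(x,y) separates as P(x) + Q(y) − 4, so its minimum is min P + min Q − 4.
P'(x) = 12(x + 1)(x + 2)(x + 4) vanishes at x ∈ {-4, -2, -1}; Q'(y) = 2y + 4 vanishes at y ∈ {-2}.
Local minima of P (where P''>0): P(-4)=-64, P(-1)=-37. Local minima of Q: Q(-2)=-4.
So the global minimum of V is P(-4) + Q(-2) − 4 = -64 − 4 − 4 = -72, attained at (-4, -2).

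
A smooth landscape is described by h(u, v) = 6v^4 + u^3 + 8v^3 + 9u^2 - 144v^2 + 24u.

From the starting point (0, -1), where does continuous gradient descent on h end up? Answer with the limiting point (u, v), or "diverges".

h is separable, so gradient descent decouples: u follows -∂h/∂u, v follows -∂h/∂v.
∂h/∂u = 3(u + 2)(u + 4); at u=0 this is 24, so u decreases.
∂h/∂v = 24v(v - 3)(v + 4); at v=-1 this is 288, so v decreases.
u converges to its nearest critical value -2 (a local min of the u-part); v converges to -4. The iterate converges to (-2, -4).

(-2, -4)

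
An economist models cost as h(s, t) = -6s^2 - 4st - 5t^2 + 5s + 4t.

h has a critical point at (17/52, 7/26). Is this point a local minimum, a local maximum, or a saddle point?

local maximum

The Hessian of h is constant: H = [[-12, -4], [-4, -10]].
det(H) = (-12)·(-10) − (-4)² = 104.
det(H) > 0 and tr(H) = -22 < 0, so H is negative definite and the point is a local maximum.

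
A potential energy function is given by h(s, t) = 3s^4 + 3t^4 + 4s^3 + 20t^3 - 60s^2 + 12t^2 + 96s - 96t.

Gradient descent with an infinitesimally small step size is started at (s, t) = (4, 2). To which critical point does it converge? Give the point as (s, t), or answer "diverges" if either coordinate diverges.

(2, 1)

h is separable, so gradient descent decouples: s follows -∂h/∂s, t follows -∂h/∂t.
∂h/∂s = 12(s - 2)(s - 1)(s + 4); at s=4 this is 576, so s decreases.
∂h/∂t = 12(t - 1)(t + 2)(t + 4); at t=2 this is 288, so t decreases.
s converges to its nearest critical value 2 (a local min of the s-part); t converges to 1. The iterate converges to (2, 1).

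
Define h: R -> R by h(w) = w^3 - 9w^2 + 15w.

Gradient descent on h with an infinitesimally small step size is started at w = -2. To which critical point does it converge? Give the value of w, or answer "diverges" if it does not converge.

h'(w) = 3(w - 5)(w - 1), so h'(-2) = 63.
Gradient descent moves in the -h' direction, i.e. w is decreasing.
There is no critical point below w=-2, and h' keeps the same sign, so the iterate runs off to −∞.

diverges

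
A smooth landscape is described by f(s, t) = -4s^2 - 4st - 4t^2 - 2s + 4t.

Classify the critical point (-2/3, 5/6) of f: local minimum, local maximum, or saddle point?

The Hessian of f is constant: H = [[-8, -4], [-4, -8]].
det(H) = (-8)·(-8) − (-4)² = 48.
det(H) > 0 and tr(H) = -16 < 0, so H is negative definite and the point is a local maximum.

local maximum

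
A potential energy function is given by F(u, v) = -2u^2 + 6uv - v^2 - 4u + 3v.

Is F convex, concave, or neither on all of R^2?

F is quadratic, so its Hessian is the constant matrix H = [[-4, 6], [6, -2]].
det(H) = -28, tr(H) = -6.
det(H) < 0, so H is indefinite: neither convex nor concave.

neither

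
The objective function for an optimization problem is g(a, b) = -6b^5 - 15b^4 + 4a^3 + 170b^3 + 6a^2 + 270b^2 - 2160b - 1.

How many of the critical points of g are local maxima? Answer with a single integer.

2

g separates as a function of a plus a function of b, so ∇g=0 decouples.
∂g/∂a = 12a(a + 1) = 0 at a ∈ {-1, 0}; ∂g/∂b = -30(b - 3)(b - 2)(b + 3)(b + 4) = 0 at b ∈ {-4, -3, 2, 3}.
The Hessian is diagonal: diag(g_aa, g_bb). Second derivatives: g_aa(-1)=-12, g_aa(0)=12; g_bb(-4)=1260, g_bb(-3)=-900, g_bb(2)=900, g_bb(3)=-1260.
Local maxima occur where both diagonal entries negative: (-1, -3), (-1, 3). Count: 2.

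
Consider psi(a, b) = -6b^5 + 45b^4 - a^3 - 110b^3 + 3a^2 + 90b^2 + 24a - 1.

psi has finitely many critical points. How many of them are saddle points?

4

psi separates as a function of a plus a function of b, so ∇psi=0 decouples.
∂psi/∂a = -3(a - 4)(a + 2) = 0 at a ∈ {-2, 4}; ∂psi/∂b = -30b(b - 3)(b - 2)(b - 1) = 0 at b ∈ {0, 1, 2, 3}.
The Hessian is diagonal: diag(psi_aa, psi_bb). Second derivatives: psi_aa(-2)=18, psi_aa(4)=-18; psi_bb(0)=180, psi_bb(1)=-60, psi_bb(2)=60, psi_bb(3)=-180.
Saddle points occur where the two diagonal entries have opposite signs: (-2, 1), (-2, 3), (4, 0), (4, 2). Count: 4.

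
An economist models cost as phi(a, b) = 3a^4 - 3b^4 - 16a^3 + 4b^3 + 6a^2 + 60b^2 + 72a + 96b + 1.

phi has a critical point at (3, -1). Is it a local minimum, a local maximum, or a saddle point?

local minimum

The mixed partial ∂²phi/∂a∂b is 0, so the Hessian at any point is diag(phi_aa, phi_bb) = diag(12(3a^2 - 8a + 1), 12(-3b^2 + 2b + 10)).
At (3, -1): H = diag(48, 60).
Both eigenvalues are positive, so H is positive definite: a local minimum.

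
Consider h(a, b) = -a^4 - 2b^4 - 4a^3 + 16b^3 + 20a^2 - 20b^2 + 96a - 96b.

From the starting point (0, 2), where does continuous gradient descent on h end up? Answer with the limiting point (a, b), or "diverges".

(-2, 3)

h is separable, so gradient descent decouples: a follows -∂h/∂a, b follows -∂h/∂b.
∂h/∂a = -4(a - 3)(a + 2)(a + 4); at a=0 this is 96, so a decreases.
∂h/∂b = -8(b - 4)(b - 3)(b + 1); at b=2 this is -48, so b increases.
a converges to its nearest critical value -2 (a local min of the a-part); b converges to 3. The iterate converges to (-2, 3).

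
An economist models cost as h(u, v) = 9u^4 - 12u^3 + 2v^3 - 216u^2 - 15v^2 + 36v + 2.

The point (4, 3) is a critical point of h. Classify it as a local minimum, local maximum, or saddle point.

The mixed partial ∂²h/∂u∂v is 0, so the Hessian at any point is diag(h_uu, h_vv) = diag(36(3u^2 - 2u - 12), 6(2v - 5)).
At (4, 3): H = diag(1008, 6).
Both eigenvalues are positive, so H is positive definite: a local minimum.

local minimum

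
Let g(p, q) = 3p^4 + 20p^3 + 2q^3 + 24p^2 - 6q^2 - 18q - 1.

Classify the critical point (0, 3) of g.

local minimum

The mixed partial ∂²g/∂p∂q is 0, so the Hessian at any point is diag(g_pp, g_qq) = diag(12(3p^2 + 10p + 4), 12(q - 1)).
At (0, 3): H = diag(48, 24).
Both eigenvalues are positive, so H is positive definite: a local minimum.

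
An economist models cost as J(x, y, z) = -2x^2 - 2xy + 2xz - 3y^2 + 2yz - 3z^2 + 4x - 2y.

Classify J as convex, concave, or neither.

concave

J is quadratic, so its Hessian is the constant matrix H = [[-4, -2, 2], [-2, -6, 2], [2, 2, -6]].
Leading principal minors: -4, 20, -96.
Signs alternate −, +, − ⇒ H ≺ 0 ⇒ concave.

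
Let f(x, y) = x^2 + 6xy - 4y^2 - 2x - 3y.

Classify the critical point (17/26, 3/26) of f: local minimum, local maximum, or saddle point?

saddle point

The Hessian of f is constant: H = [[2, 6], [6, -8]].
det(H) = 2·(-8) − 6² = -52.
Since det(H) < 0, H is indefinite and the critical point is a saddle point.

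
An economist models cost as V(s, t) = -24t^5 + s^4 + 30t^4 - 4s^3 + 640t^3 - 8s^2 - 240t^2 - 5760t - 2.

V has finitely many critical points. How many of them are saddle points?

6

V separates as a function of s plus a function of t, so ∇V=0 decouples.
∂V/∂s = 4s(s - 4)(s + 1) = 0 at s ∈ {-1, 0, 4}; ∂V/∂t = -120(t - 4)(t - 2)(t + 2)(t + 3) = 0 at t ∈ {-3, -2, 2, 4}.
The Hessian is diagonal: diag(V_ss, V_tt). Second derivatives: V_ss(-1)=20, V_ss(0)=-16, V_ss(4)=80; V_tt(-3)=4200, V_tt(-2)=-2880, V_tt(2)=4800, V_tt(4)=-10080.
Saddle points occur where the two diagonal entries have opposite signs: (-1, -2), (-1, 4), (0, -3), (0, 2), (4, -2), (4, 4). Count: 6.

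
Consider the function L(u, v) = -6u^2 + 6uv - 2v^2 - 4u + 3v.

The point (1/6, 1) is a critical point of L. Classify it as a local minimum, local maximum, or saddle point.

The Hessian of L is constant: H = [[-12, 6], [6, -4]].
det(H) = (-12)·(-4) − 6² = 12.
det(H) > 0 and tr(H) = -16 < 0, so H is negative definite and the point is a local maximum.

local maximum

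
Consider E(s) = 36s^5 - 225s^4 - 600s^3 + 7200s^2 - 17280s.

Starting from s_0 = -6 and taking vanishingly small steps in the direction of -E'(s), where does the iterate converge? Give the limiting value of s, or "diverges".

E'(s) = 180(s - 4)(s - 3)(s - 2)(s + 4), so E'(-6) = 259200.
Gradient descent moves in the -E' direction, i.e. s is decreasing.
There is no critical point below s=-6, and E' keeps the same sign, so the iterate runs off to −∞.

diverges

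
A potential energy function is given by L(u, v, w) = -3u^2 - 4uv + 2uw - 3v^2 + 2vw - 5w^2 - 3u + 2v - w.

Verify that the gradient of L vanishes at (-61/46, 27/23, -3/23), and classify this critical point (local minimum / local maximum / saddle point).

∇L = (-6u - 4v + 2w - 3, -4u - 6v + 2w + 2, 2u + 2v - 10w - 1); substituting (-61/46, 27/23, -3/23) gives ∇L = (0, 0, 0), so (-61/46, 27/23, -3/23) is indeed a critical point.
The Hessian is constant: H = [[-6, -4, 2], [-4, -6, 2], [2, 2, -10]].
Leading principal minors: Δ₁ = -6, Δ₂ = 20, Δ₃ = -184.
The minors alternate sign starting negative (−, +, −), so H is negative definite: a local maximum.

local maximum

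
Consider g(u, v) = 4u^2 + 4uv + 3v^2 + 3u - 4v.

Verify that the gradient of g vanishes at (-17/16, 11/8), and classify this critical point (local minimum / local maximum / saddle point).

local minimum

∇g = (8u + 4v + 3, 4u + 6v - 4); substituting (-17/16, 11/8) gives ∇g = (0, 0), so (-17/16, 11/8) is indeed a critical point.
The Hessian of g is constant: H = [[8, 4], [4, 6]].
det(H) = 8·6 − 4² = 32.
det(H) > 0 and tr(H) = 14 > 0, so H is positive definite and the point is a local minimum.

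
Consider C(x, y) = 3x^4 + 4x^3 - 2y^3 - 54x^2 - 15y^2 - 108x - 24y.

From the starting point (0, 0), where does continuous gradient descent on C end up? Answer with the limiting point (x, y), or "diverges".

diverges

C is separable, so gradient descent decouples: x follows -∂C/∂x, y follows -∂C/∂y.
∂C/∂x = 12(x - 3)(x + 1)(x + 3); at x=0 this is -108, so x increases.
∂C/∂y = -6(y + 1)(y + 4); at y=0 this is -24, so y increases.
The y-coordinate has no critical point in that direction and runs off to infinity.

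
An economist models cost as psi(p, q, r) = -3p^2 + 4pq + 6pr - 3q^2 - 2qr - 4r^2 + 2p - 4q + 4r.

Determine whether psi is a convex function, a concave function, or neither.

psi is quadratic, so its Hessian is the constant matrix H = [[-6, 4, 6], [4, -6, -2], [6, -2, -8]].
Leading principal minors: -6, 20, -16.
Signs alternate −, +, − ⇒ H ≺ 0 ⇒ concave.

concave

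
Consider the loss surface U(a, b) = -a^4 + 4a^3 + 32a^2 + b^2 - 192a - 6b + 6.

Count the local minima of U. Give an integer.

U separates as a function of a plus a function of b, so ∇U=0 decouples.
∂U/∂a = -4(a - 4)(a - 3)(a + 4) = 0 at a ∈ {-4, 3, 4}; ∂U/∂b = 2(b - 3) = 0 at b ∈ {3}.
The Hessian is diagonal: diag(U_aa, U_bb). Second derivatives: U_aa(-4)=-224, U_aa(3)=28, U_aa(4)=-32; U_bb(3)=2.
Local minima occur where both diagonal entries positive: (3, 3). Count: 1.

1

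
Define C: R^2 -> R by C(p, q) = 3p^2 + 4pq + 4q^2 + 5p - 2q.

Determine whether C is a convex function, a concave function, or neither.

C is quadratic, so its Hessian is the constant matrix H = [[6, 4], [4, 8]].
det(H) = 32, tr(H) = 14.
det(H) > 0 and tr(H) > 0, so H is positive definite everywhere: convex.

convex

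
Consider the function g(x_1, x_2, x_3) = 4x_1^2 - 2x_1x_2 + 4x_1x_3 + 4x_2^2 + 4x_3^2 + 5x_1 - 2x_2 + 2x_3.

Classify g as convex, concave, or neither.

convex

g is quadratic, so its Hessian is the constant matrix H = [[8, -2, 4], [-2, 8, 0], [4, 0, 8]].
Leading principal minors: 8, 60, 352.
All positive ⇒ H ≻ 0 ⇒ convex.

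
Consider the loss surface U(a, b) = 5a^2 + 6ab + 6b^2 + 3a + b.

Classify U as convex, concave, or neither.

convex

U is quadratic, so its Hessian is the constant matrix H = [[10, 6], [6, 12]].
det(H) = 84, tr(H) = 22.
det(H) > 0 and tr(H) > 0, so H is positive definite everywhere: convex.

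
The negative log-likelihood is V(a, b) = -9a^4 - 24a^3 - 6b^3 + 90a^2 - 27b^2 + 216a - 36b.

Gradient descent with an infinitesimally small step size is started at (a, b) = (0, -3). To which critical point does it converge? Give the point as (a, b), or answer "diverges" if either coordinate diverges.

V is separable, so gradient descent decouples: a follows -∂V/∂a, b follows -∂V/∂b.
∂V/∂a = -36(a - 2)(a + 1)(a + 3); at a=0 this is 216, so a decreases.
∂V/∂b = -18(b + 1)(b + 2); at b=-3 this is -36, so b increases.
a converges to its nearest critical value -1 (a local min of the a-part); b converges to -2. The iterate converges to (-1, -2).

(-1, -2)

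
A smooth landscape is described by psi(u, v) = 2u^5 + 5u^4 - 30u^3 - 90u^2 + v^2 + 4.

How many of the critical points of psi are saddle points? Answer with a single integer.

2

psi separates as a function of u plus a function of v, so ∇psi=0 decouples.
∂psi/∂u = 10u(u - 3)(u + 2)(u + 3) = 0 at u ∈ {-3, -2, 0, 3}; ∂psi/∂v = 2v = 0 at v ∈ {0}.
The Hessian is diagonal: diag(psi_uu, psi_vv). Second derivatives: psi_uu(-3)=-180, psi_uu(-2)=100, psi_uu(0)=-180, psi_uu(3)=900; psi_vv(0)=2.
Saddle points occur where the two diagonal entries have opposite signs: (-3, 0), (0, 0). Count: 2.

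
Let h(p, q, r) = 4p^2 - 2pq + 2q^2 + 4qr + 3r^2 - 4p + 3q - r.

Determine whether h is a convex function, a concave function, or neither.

h is quadratic, so its Hessian is the constant matrix H = [[8, -2, 0], [-2, 4, 4], [0, 4, 6]].
Leading principal minors: 8, 28, 40.
All positive ⇒ H ≻ 0 ⇒ convex.

convex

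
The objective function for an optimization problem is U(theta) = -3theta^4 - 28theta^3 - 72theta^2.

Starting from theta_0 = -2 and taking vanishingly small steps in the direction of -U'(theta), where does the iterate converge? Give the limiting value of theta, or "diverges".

U'(theta) = -12theta(theta + 3)(theta + 4), so U'(-2) = 48.
Gradient descent moves in the -U' direction, i.e. theta is decreasing.
The nearest critical point in that direction is theta = -3, where U'' = 36 > 0 (a local minimum). The iterate converges there.

-3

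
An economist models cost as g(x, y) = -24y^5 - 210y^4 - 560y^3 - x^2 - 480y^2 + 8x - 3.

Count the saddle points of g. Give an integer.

2

g separates as a function of x plus a function of y, so ∇g=0 decouples.
∂g/∂x = -2(x - 4) = 0 at x ∈ {4}; ∂g/∂y = -120y(y + 1)(y + 2)(y + 4) = 0 at y ∈ {-4, -2, -1, 0}.
The Hessian is diagonal: diag(g_xx, g_yy). Second derivatives: g_xx(4)=-2; g_yy(-4)=2880, g_yy(-2)=-480, g_yy(-1)=360, g_yy(0)=-960.
Saddle points occur where the two diagonal entries have opposite signs: (4, -4), (4, -1). Count: 2.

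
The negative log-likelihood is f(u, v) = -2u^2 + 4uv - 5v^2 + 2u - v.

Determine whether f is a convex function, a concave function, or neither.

concave

f is quadratic, so its Hessian is the constant matrix H = [[-4, 4], [4, -10]].
det(H) = 24, tr(H) = -14.
det(H) > 0 and tr(H) < 0, so H is negative definite everywhere: concave.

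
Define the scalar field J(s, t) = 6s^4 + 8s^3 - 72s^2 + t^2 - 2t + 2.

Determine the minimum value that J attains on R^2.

J(s,t) separates as P(s) + Q(t) + 2, so its minimum is min P + min Q + 2.
P'(s) = 24s(s - 2)(s + 3) vanishes at s ∈ {-3, 0, 2}; Q'(t) = 2(t - 1) vanishes at t ∈ {1}.
Local minima of P (where P''>0): P(-3)=-378, P(2)=-128. Local minima of Q: Q(1)=-1.
So the global minimum of J is P(-3) + Q(1) + 2 = -378 − 1 + 2 = -377, attained at (-3, 1).

-377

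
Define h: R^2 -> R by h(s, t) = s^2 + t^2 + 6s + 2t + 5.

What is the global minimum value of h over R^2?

-5

h(s,t) separates as P(s) + Q(t) + 5, so its minimum is min P + min Q + 5.
P'(s) = 2s + 6 vanishes at s ∈ {-3}; Q'(t) = 2(t + 1) vanishes at t ∈ {-1}.
Local minima of P (where P''>0): P(-3)=-9. Local minima of Q: Q(-1)=-1.
So the global minimum of h is P(-3) + Q(-1) + 5 = -9 − 1 + 5 = -5, attained at (-3, -1).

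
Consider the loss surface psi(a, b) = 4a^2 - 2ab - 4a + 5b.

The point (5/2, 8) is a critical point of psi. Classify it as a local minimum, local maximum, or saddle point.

saddle point

The Hessian of psi is constant: H = [[8, -2], [-2, 0]].
det(H) = 8·0 − (-2)² = -4.
Since det(H) < 0, H is indefinite and the critical point is a saddle point.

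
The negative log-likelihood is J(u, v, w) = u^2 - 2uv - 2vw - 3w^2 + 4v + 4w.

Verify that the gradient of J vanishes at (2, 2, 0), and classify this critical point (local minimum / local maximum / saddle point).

∇J = (2u - 2v, -2u - 2w + 4, -2v - 6w + 4); substituting (2, 2, 0) gives ∇J = (0, 0, 0), so (2, 2, 0) is indeed a critical point.
The Hessian is constant: H = [[2, -2, 0], [-2, 0, -2], [0, -2, -6]].
Leading principal minors: Δ₁ = 2, Δ₂ = -4, Δ₃ = 16.
The minors fit neither the all-positive nor the alternating-sign pattern, so H is indefinite: a saddle point.

saddle point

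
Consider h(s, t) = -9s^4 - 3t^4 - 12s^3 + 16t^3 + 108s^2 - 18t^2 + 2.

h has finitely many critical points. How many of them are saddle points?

4

h separates as a function of s plus a function of t, so ∇h=0 decouples.
∂h/∂s = -36s(s - 2)(s + 3) = 0 at s ∈ {-3, 0, 2}; ∂h/∂t = -12t(t - 3)(t - 1) = 0 at t ∈ {0, 1, 3}.
The Hessian is diagonal: diag(h_ss, h_tt). Second derivatives: h_ss(-3)=-540, h_ss(0)=216, h_ss(2)=-360; h_tt(0)=-36, h_tt(1)=24, h_tt(3)=-72.
Saddle points occur where the two diagonal entries have opposite signs: (-3, 1), (0, 0), (0, 3), (2, 1). Count: 4.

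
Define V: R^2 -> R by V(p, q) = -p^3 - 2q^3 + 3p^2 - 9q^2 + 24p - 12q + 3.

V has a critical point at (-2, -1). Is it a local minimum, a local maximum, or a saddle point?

The mixed partial ∂²V/∂p∂q is 0, so the Hessian at any point is diag(V_pp, V_qq) = diag(6(-p + 1), -6(2q + 3)).
At (-2, -1): H = diag(18, -6).
The eigenvalues have opposite signs, so H is indefinite: a saddle point.

saddle point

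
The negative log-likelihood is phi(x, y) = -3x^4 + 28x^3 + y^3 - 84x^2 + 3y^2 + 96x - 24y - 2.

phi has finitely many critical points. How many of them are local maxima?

2

phi separates as a function of x plus a function of y, so ∇phi=0 decouples.
∂phi/∂x = -12(x - 4)(x - 2)(x - 1) = 0 at x ∈ {1, 2, 4}; ∂phi/∂y = 3(y - 2)(y + 4) = 0 at y ∈ {-4, 2}.
The Hessian is diagonal: diag(phi_xx, phi_yy). Second derivatives: phi_xx(1)=-36, phi_xx(2)=24, phi_xx(4)=-72; phi_yy(-4)=-18, phi_yy(2)=18.
Local maxima occur where both diagonal entries negative: (1, -4), (4, -4). Count: 2.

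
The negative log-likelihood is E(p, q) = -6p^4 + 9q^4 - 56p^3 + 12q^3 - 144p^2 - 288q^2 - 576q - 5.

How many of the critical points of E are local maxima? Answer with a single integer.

2

E separates as a function of p plus a function of q, so ∇E=0 decouples.
∂E/∂p = -24p(p + 3)(p + 4) = 0 at p ∈ {-4, -3, 0}; ∂E/∂q = 36(q - 4)(q + 1)(q + 4) = 0 at q ∈ {-4, -1, 4}.
The Hessian is diagonal: diag(E_pp, E_qq). Second derivatives: E_pp(-4)=-96, E_pp(-3)=72, E_pp(0)=-288; E_qq(-4)=864, E_qq(-1)=-540, E_qq(4)=1440.
Local maxima occur where both diagonal entries negative: (-4, -1), (0, -1). Count: 2.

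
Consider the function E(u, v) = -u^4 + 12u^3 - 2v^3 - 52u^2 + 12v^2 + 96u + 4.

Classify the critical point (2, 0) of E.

The mixed partial ∂²E/∂u∂v is 0, so the Hessian at any point is diag(E_uu, E_vv) = diag(4(-3u^2 + 18u - 26), 12(-v + 2)).
At (2, 0): H = diag(-8, 24).
The eigenvalues have opposite signs, so H is indefinite: a saddle point.

saddle point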